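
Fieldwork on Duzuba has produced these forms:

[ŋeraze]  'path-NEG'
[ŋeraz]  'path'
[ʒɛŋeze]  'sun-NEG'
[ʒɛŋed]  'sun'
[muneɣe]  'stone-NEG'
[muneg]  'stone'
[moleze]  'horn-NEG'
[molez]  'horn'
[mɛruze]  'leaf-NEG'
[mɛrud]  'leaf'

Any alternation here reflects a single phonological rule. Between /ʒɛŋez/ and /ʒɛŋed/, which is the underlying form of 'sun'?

'sun' shows [z] ~ [d] at the end of the stem ([ʒɛŋeze] vs [ʒɛŋed]).
The stem 'path' ([ŋeraze], [ŋeraz]) shows [z] unchanged in both environments, so [z] cannot be basic with [d] derived in isolation.
So /d/ is underlying, and a rule of intervocalic spirantization — voiced stops become fricatives between vowels — gives [z].

/ʒɛŋed/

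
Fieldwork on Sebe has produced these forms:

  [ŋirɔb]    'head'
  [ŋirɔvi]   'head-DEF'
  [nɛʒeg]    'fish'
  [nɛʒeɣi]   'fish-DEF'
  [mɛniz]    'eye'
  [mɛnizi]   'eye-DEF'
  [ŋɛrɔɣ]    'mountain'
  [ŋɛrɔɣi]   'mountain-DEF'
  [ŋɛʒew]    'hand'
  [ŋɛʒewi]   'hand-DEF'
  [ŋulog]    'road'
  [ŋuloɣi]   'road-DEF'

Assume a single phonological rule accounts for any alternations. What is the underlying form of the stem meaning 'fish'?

In [nɛʒeg] and [nɛʒeɣi] the final segment of 'fish' alternates: [g] ~ [ɣ].
Compare 'mountain', with invariant [ɣ] in [ŋɛrɔɣ] and [ŋɛrɔɣi]: an analysis with underlying /ɣ/ and a rule producing [g] in isolation would wrongly predict alternation here too.
Therefore /g/ is basic and [ɣ] is derived by intervocalic spirantization (voiced stops become fricatives between vowels).
Hence 'fish' is /nɛʒeg/ underlyingly.

/nɛʒeg/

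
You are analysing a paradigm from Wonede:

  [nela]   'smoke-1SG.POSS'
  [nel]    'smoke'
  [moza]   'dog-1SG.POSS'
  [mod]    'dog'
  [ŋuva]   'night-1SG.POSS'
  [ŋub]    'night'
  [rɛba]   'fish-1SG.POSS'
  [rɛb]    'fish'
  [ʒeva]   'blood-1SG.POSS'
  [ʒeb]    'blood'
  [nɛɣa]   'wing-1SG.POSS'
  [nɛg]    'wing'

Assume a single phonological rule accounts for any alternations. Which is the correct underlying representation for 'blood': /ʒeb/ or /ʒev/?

/ʒev/

'blood' shows [v] ~ [b] at the end of the stem ([ʒeva] vs [ʒeb]).
Compare 'fish', with invariant [b] in [rɛba] and [rɛb]: an analysis with underlying /b/ and a rule producing [v] before the 1SG.POSS suffix would wrongly predict alternation here too.
The alternation reflects word-final hardening: voiced fricatives become stops word-finally. /v/ is underlying.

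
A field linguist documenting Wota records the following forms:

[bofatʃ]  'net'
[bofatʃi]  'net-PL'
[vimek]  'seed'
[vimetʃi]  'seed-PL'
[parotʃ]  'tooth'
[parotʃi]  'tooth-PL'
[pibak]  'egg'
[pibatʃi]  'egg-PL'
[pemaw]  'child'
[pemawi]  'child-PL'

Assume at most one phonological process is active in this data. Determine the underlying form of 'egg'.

In [pibak] and [pibatʃi] the final segment of 'egg' alternates: [k] ~ [tʃ].
Compare 'net', with invariant [tʃ] in [bofatʃ] and [bofatʃi]: an analysis with underlying /tʃ/ and a rule producing [k] in isolation would wrongly predict alternation here too.
The underlying segment must be /k/; /k/ becomes palato-alveolar [tʃ] before a front vowel, yielding [tʃ] there.

/pibak/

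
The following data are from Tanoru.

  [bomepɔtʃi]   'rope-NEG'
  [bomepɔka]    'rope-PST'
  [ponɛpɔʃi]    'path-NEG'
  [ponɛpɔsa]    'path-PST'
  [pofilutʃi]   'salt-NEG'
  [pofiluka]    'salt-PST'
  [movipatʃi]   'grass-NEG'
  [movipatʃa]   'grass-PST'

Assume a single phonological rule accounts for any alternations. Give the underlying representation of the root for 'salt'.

In [pofilutʃi] and [pofiluka] the final segment of 'salt' alternates: [tʃ] ~ [k].
If /tʃ/ were underlying and a rule turned it into [k] before the PST suffix, 'grass' would also alternate; but it has [tʃ] in both [movipatʃi] and [movipatʃa].
The underlying segment must be /k/; /k/ and /s/ become palato-alveolar [tʃ] and [ʃ] before a front vowel, yielding [tʃ] there.
So 'salt' = /pofiluk/.

/pofiluk/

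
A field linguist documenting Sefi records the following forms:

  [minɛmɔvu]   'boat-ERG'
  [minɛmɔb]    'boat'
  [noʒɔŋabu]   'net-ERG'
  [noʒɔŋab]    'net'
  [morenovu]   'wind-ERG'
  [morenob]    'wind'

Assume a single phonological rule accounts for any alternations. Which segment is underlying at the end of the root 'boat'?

The stem for 'boat' ends in [v] in [minɛmɔvu] but [b] in [minɛmɔb].
The stem 'net' ([noʒɔŋabu], [noʒɔŋab]) shows [b] unchanged in both environments, so [b] cannot be basic with [v] derived before the ERG suffix.
Therefore /v/ is basic and [b] is derived by word-final hardening (voiced fricatives become stops word-finally).

/v/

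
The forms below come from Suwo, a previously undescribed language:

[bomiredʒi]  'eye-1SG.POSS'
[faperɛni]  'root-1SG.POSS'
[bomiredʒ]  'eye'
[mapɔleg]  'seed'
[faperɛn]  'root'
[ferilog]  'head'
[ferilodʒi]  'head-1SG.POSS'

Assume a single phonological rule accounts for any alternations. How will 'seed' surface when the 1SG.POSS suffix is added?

[mapɔledʒi]

The stem for 'head' ends in [g] in [ferilog] but [dʒ] in [ferilodʒi].
But 'eye' keeps [dʒ] in both environments ([bomiredʒ], [bomiredʒi]), so there is no rule changing /dʒ/ to [g] in isolation.
Therefore /g/ is basic and [dʒ] is derived by palatalization before a front vowel (/g/ becomes palato-alveolar [dʒ] before a front vowel).
The one attested form of 'seed', [mapɔleg], shows underlying /mapɔleg/. Applying the same rule before a front vowel gives [mapɔledʒi].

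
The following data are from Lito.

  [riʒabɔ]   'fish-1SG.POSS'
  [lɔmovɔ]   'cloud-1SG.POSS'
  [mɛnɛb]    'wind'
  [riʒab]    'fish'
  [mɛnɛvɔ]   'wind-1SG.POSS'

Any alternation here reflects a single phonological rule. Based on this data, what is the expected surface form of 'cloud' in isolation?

[lɔmob]

'wind' shows [b] ~ [v] at the end of the stem ([mɛnɛb] vs [mɛnɛvɔ]).
If /b/ were underlying and a rule turned it into [v] before the 1SG.POSS suffix, 'fish' would also alternate; but it has [b] in both [riʒab] and [riʒabɔ].
The alternation reflects word-final hardening: voiced fricatives become stops word-finally. /v/ is underlying.
From [lɔmovɔ] the stem 'cloud' is /lɔmov/; word-finally this yields [lɔmob].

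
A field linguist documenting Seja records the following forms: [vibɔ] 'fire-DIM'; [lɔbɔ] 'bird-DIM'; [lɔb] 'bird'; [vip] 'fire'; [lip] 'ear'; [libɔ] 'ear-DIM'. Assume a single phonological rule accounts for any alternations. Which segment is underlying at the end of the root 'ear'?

/p/

In [libɔ] and [lip] the final segment of 'ear' alternates: [b] ~ [p].
The stem 'bird' ([lɔbɔ], [lɔb]) shows [b] unchanged in both environments, so [b] cannot be basic with [p] derived in isolation.
Therefore /p/ is basic and [b] is derived by intervocalic voicing (voiceless stops become voiced between vowels).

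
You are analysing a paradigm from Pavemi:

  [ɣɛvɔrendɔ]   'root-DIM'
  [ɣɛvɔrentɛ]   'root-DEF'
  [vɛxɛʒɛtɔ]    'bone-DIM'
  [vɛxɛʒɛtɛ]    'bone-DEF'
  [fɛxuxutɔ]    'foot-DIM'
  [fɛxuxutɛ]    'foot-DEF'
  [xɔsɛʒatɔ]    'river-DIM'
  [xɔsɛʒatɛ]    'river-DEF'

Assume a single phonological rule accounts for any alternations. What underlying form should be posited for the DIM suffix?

/-dɔ/

The DIM morpheme has two allomorphs, [-dɔ] and [-tɔ].
The DEF suffix, which begins with [t], is invariant after every stem; so [t] is not altered by any rule here.
So the underlying form is /-dɔ/, and voiced stops become voiceless after a vowel.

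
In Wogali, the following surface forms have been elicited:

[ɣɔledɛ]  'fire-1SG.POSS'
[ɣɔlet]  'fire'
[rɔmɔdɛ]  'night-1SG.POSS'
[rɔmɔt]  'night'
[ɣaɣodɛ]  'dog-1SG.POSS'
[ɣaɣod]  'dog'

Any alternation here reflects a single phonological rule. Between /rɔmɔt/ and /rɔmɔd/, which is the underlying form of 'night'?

/rɔmɔt/

The root 'night' surfaces as [rɔmɔdɛ] and [rɔmɔt], with a stem-final [d] ~ [t] alternation.
But 'dog' keeps [d] in both environments ([ɣaɣodɛ], [ɣaɣod]), so there is no rule changing /d/ to [t] in isolation.
So /t/ is underlying, and a rule of intervocalic voicing — voiceless stops become voiced between vowels — gives [d].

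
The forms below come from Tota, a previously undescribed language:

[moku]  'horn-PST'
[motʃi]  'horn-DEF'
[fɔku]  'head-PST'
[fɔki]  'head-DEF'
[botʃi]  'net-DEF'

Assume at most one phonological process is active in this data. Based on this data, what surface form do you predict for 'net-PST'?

The root 'horn' surfaces as [moku] and [motʃi], with a stem-final [k] ~ [tʃ] alternation.
If /k/ were underlying and a rule turned it into [tʃ] before the DEF suffix, 'head' would also alternate; but it has [k] in both [fɔku] and [fɔki].
The underlying segment must be /tʃ/; palato-alveolar /tʃ/ becomes [k] when no front vowel follows, yielding [k] there.
From [botʃi] the stem 'net' is /botʃ/; when no front vowel follows this yields [boku].

[boku]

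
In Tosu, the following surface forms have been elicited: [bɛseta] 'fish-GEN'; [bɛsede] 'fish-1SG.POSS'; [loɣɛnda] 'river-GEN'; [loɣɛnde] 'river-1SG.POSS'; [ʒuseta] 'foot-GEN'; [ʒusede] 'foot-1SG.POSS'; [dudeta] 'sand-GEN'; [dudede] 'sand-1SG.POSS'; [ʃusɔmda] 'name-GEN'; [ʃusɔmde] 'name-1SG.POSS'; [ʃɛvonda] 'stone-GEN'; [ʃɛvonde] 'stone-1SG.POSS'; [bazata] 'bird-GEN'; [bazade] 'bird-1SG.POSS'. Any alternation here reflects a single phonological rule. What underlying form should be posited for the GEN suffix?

/-ta/

The GEN morpheme has two allomorphs, [-da] and [-ta].
By contrast the 1SG.POSS suffix keeps its initial [d] throughout — that segment must be underlying.
The GEN suffix is therefore /-ta/ underlyingly, with post-nasal voicing: voiceless stops become voiced after a nasal.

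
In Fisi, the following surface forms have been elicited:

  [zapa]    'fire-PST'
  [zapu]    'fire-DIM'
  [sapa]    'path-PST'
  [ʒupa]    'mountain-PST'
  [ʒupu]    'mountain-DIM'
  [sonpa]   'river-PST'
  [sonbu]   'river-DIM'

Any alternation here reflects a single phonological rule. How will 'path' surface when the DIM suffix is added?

[sapu]

The DIM morpheme has two allomorphs, [-bu] and [-pu].
The PST suffix, which begins with [p], is invariant after every stem; so [p] is not altered by any rule here.
The DIM suffix is therefore /-bu/ underlyingly, with post-vocalic devoicing: voiced stops become voiceless after a vowel.
After 'path', which ends in a vowel, the suffix surfaces as [-pu], giving [sapu].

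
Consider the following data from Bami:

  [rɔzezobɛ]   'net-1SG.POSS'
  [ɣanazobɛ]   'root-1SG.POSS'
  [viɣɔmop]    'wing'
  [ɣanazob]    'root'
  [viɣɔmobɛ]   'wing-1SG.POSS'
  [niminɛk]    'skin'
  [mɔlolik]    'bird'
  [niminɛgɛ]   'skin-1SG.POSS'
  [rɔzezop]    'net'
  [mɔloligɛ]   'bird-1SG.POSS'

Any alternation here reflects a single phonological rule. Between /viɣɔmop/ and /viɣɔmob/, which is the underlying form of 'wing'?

/viɣɔmop/

In [viɣɔmop] and [viɣɔmobɛ] the final segment of 'wing' alternates: [p] ~ [b].
Compare 'root', with invariant [b] in [ɣanazob] and [ɣanazobɛ]: an analysis with underlying /b/ and a rule producing [p] in isolation would wrongly predict alternation here too.
So /p/ is underlying, and a rule of intervocalic voicing — voiceless stops become voiced between vowels — gives [b].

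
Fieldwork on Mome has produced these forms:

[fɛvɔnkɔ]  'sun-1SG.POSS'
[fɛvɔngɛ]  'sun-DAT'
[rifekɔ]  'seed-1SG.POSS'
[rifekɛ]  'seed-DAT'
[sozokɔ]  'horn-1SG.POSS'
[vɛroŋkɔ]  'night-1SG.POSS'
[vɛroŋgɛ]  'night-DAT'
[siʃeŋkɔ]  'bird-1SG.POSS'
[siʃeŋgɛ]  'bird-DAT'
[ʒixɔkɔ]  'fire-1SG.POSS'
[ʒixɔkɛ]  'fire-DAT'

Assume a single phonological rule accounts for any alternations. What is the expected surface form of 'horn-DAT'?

The DAT morpheme has two allomorphs, [-gɛ] and [-kɛ].
By contrast the 1SG.POSS suffix keeps its initial [k] throughout — that segment must be underlying.
So the underlying form is /-gɛ/, and voiced stops become voiceless after a vowel.
After 'horn', which ends in a vowel, the suffix surfaces as [-kɛ], giving [sozokɛ].

[sozokɛ]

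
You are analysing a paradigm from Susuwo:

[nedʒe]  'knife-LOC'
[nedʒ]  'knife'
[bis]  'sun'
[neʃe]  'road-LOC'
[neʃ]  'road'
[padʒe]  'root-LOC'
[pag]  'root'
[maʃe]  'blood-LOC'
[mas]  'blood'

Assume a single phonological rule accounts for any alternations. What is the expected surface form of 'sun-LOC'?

In [maʃe] and [mas] the final segment of 'blood' alternates: [ʃ] ~ [s].
If /ʃ/ were underlying and a rule turned it into [s] in isolation, 'road' would also alternate; but it has [ʃ] in both [neʃe] and [neʃ].
The alternation reflects palatalization before a front vowel: /g/ and /s/ become palato-alveolar [dʒ] and [ʃ] before a front vowel. /s/ is underlying.
From [bis] the stem 'sun' is /bis/; before a front vowel this yields [biʃe].

[biʃe]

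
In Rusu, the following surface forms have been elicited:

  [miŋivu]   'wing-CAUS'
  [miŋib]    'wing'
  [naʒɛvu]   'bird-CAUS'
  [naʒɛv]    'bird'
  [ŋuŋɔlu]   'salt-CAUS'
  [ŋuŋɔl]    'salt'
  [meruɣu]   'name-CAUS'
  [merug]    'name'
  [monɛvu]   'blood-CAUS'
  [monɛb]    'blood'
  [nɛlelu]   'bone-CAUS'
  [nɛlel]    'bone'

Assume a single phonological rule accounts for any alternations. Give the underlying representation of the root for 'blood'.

/monɛb/

'blood' shows [v] ~ [b] at the end of the stem ([monɛvu] vs [monɛb]).
But 'bird' keeps [v] in both environments ([naʒɛvu], [naʒɛv]), so there is no rule changing /v/ to [b] in isolation.
The alternation reflects intervocalic spirantization: voiced stops become fricatives between vowels. /b/ is underlying.
Hence 'blood' is /monɛb/ underlyingly.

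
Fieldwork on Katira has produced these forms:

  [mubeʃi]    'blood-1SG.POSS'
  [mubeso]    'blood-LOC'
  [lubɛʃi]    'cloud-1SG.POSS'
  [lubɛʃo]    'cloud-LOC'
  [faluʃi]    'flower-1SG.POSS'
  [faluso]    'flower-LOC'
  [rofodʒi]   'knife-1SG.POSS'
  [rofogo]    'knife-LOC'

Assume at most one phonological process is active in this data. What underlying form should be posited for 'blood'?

/mubes/

'blood' shows [ʃ] ~ [s] at the end of the stem ([mubeʃi] vs [mubeso]).
If /ʃ/ were underlying and a rule turned it into [s] before the LOC suffix, 'cloud' would also alternate; but it has [ʃ] in both [lubɛʃi] and [lubɛʃo].
The underlying segment must be /s/; /g/ and /s/ become palato-alveolar [dʒ] and [ʃ] before a front vowel, yielding [ʃ] there.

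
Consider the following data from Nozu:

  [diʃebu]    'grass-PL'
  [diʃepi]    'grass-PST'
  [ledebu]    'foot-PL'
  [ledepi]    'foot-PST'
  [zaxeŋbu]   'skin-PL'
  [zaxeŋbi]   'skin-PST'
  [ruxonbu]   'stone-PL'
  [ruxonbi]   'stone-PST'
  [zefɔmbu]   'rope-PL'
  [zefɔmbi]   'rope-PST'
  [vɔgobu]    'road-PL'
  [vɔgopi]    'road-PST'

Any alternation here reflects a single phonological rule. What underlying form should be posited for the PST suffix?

The PST suffix surfaces as [-bi] and [-pi], depending on the final segment of the stem.
By contrast the PL suffix keeps its initial [b] throughout — that segment must be underlying.
The PST suffix is therefore /-pi/ underlyingly, with post-nasal voicing: voiceless stops become voiced after a nasal.

/-pi/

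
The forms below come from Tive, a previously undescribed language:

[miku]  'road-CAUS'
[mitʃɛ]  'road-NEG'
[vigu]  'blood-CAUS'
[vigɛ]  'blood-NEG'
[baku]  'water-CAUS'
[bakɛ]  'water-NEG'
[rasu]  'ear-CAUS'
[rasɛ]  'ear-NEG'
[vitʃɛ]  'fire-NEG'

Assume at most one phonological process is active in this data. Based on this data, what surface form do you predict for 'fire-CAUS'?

[viku]

In [miku] and [mitʃɛ] the final segment of 'road' alternates: [k] ~ [tʃ].
If /k/ were underlying and a rule turned it into [tʃ] before the NEG suffix, 'water' would also alternate; but it has [k] in both [baku] and [bakɛ].
Therefore /tʃ/ is basic and [k] is derived by depalatalization (palato-alveolar /tʃ/ becomes [k] when no front vowel follows).
From [vitʃɛ] the stem 'fire' is /vitʃ/; when no front vowel follows this yields [viku].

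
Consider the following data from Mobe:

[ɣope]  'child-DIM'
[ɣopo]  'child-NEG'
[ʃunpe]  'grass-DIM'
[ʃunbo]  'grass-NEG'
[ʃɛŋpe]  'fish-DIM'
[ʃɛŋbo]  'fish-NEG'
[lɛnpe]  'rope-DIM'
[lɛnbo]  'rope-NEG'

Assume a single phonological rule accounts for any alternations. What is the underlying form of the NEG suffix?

/-bo/

The NEG suffix surfaces as [-bo] and [-po], depending on the final segment of the stem.
By contrast the DIM suffix keeps its initial [p] throughout — that segment must be underlying.
So the underlying form is /-bo/, and voiced stops become voiceless after a vowel.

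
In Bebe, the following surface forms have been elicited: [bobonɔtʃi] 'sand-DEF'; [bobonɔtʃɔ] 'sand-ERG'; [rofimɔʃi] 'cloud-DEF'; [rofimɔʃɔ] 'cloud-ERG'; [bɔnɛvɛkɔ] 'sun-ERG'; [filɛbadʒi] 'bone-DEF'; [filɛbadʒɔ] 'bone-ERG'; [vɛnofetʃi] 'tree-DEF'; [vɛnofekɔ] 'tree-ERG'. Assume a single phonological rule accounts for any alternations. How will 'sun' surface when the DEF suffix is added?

'tree' shows [tʃ] ~ [k] at the end of the stem ([vɛnofetʃi] vs [vɛnofekɔ]).
The stem 'sand' ([bobonɔtʃi], [bobonɔtʃɔ]) shows [tʃ] unchanged in both environments, so [tʃ] cannot be basic with [k] derived before the ERG suffix.
Therefore /k/ is basic and [tʃ] is derived by palatalization before a front vowel (/k/ becomes palato-alveolar [tʃ] before a front vowel).
From [bɔnɛvɛkɔ] the stem 'sun' is /bɔnɛvɛk/; before a front vowel this yields [bɔnɛvɛtʃi].

[bɔnɛvɛtʃi]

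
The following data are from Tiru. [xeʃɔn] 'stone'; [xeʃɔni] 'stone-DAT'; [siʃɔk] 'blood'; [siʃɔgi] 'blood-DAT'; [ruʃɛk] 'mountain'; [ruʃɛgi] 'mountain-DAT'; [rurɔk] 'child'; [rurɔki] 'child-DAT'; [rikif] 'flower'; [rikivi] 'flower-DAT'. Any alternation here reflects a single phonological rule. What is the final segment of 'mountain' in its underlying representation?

/g/

'mountain' shows [k] ~ [g] at the end of the stem ([ruʃɛk] vs [ruʃɛgi]).
The stem 'child' ([rurɔk], [rurɔki]) shows [k] unchanged in both environments, so [k] cannot be basic with [g] derived before the DAT suffix.
Therefore /g/ is basic and [k] is derived by word-final obstruent devoicing (voiced obstruents become voiceless word-finally).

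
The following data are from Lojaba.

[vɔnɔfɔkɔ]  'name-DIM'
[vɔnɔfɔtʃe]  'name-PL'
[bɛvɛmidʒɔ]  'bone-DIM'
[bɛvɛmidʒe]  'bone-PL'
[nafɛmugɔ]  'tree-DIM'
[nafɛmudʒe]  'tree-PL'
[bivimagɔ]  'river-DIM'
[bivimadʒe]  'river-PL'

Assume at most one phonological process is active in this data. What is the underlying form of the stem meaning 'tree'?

The stem for 'tree' ends in [g] in [nafɛmugɔ] but [dʒ] in [nafɛmudʒe].
Compare 'bone', with invariant [dʒ] in [bɛvɛmidʒɔ] and [bɛvɛmidʒe]: an analysis with underlying /dʒ/ and a rule producing [g] before the DIM suffix would wrongly predict alternation here too.
The alternation reflects palatalization before a front vowel: /k/ and /g/ become palato-alveolar [tʃ] and [dʒ] before a front vowel. /g/ is underlying.
The underlying form of 'tree' is therefore /nafɛmug/.

/nafɛmug/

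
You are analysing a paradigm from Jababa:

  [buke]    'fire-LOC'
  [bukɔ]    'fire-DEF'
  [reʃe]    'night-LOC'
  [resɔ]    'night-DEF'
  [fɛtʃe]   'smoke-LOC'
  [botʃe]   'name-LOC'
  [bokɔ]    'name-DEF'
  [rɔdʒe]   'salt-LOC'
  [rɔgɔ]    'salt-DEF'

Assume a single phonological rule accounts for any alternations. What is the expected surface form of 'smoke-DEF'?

[fɛkɔ]

The stem for 'name' ends in [tʃ] in [botʃe] but [k] in [bokɔ].
If /k/ were underlying and a rule turned it into [tʃ] before the LOC suffix, 'fire' would also alternate; but it has [k] in both [buke] and [bukɔ].
So /tʃ/ is underlying, and a rule of depalatalization — palato-alveolar /tʃ/, /dʒ/ and /ʃ/ become [k], [g] and [s] when no front vowel follows — gives [k].
The one attested form of 'smoke', [fɛtʃe], shows underlying /fɛtʃ/. Applying the same rule when no front vowel follows gives [fɛkɔ].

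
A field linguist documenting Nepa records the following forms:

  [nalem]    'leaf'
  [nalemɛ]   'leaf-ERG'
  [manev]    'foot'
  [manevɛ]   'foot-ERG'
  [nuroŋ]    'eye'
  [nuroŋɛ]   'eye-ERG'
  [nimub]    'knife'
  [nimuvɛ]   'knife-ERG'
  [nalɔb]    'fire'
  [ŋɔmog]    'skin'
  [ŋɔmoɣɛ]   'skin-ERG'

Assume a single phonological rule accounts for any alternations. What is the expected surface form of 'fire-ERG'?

'knife' shows [b] ~ [v] at the end of the stem ([nimub] vs [nimuvɛ]).
But 'foot' keeps [v] in both environments ([manev], [manevɛ]), so there is no rule changing /v/ to [b] in isolation.
The underlying segment must be /b/; voiced stops become fricatives between vowels, yielding [v] there.
The one attested form of 'fire', [nalɔb], shows underlying /nalɔb/. Applying the same rule between vowels gives [nalɔvɛ].

[nalɔvɛ]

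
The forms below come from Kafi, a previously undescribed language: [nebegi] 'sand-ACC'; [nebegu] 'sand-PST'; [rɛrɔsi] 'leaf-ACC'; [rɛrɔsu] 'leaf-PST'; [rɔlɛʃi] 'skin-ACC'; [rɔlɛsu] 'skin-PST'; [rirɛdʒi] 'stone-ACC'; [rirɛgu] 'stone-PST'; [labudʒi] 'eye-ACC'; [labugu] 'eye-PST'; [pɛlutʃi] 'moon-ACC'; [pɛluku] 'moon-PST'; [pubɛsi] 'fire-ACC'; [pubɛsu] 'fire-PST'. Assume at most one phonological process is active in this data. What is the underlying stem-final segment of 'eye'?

The stem for 'eye' ends in [dʒ] in [labudʒi] but [g] in [labugu].
But 'sand' keeps [g] in both environments ([nebegi], [nebegu]), so there is no rule changing /g/ to [dʒ] before the ACC suffix.
So /dʒ/ is underlying, and a rule of depalatalization — palato-alveolar /tʃ/, /dʒ/ and /ʃ/ become [k], [g] and [s] when no front vowel follows — gives [g].

/dʒ/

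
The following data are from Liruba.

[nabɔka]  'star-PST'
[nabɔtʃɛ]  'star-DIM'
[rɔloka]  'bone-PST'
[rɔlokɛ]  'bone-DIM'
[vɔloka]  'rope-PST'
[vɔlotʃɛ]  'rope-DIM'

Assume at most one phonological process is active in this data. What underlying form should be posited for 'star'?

/nabɔtʃ/

The root 'star' surfaces as [nabɔka] and [nabɔtʃɛ], with a stem-final [k] ~ [tʃ] alternation.
Compare 'bone', with invariant [k] in [rɔloka] and [rɔlokɛ]: an analysis with underlying /k/ and a rule producing [tʃ] before the DIM suffix would wrongly predict alternation here too.
Therefore /tʃ/ is basic and [k] is derived by depalatalization (palato-alveolar /tʃ/ becomes [k] when no front vowel follows).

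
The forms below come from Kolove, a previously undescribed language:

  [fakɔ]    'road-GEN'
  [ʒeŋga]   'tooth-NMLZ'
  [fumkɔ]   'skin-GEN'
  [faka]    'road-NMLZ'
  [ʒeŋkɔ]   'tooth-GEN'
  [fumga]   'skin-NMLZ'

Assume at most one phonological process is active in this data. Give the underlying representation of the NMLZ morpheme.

The NMLZ morpheme has two allomorphs, [-ga] and [-ka].
By contrast the GEN suffix keeps its initial [k] throughout — that segment must be underlying.
The NMLZ suffix is therefore /-ga/ underlyingly, with post-vocalic devoicing: voiced stops become voiceless after a vowel.

/-ga/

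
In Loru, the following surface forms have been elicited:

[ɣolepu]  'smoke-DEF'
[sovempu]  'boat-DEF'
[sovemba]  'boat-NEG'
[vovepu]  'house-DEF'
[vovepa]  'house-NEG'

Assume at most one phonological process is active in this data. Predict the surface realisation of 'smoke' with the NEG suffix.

[ɣolepa]

The NEG suffix surfaces as [-ba] and [-pa], depending on the final segment of the stem.
By contrast the DEF suffix keeps its initial [p] throughout — that segment must be underlying.
The NEG suffix is therefore /-ba/ underlyingly, with post-vocalic devoicing: voiced stops become voiceless after a vowel.
After 'smoke', which ends in a vowel, the suffix surfaces as [-pa], giving [ɣolepa].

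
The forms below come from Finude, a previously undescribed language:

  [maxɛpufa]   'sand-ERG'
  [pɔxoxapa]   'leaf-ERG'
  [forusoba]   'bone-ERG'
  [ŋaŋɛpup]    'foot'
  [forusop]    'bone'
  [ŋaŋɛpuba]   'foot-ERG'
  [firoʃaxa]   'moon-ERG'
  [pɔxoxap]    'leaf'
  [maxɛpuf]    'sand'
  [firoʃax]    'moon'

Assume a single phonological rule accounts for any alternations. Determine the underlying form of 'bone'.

'bone' shows [b] ~ [p] at the end of the stem ([forusoba] vs [forusop]).
The stem 'leaf' ([pɔxoxapa], [pɔxoxap]) shows [p] unchanged in both environments, so [p] cannot be basic with [b] derived before the ERG suffix.
Therefore /b/ is basic and [p] is derived by word-final obstruent devoicing (voiced obstruents become voiceless word-finally).

/forusob/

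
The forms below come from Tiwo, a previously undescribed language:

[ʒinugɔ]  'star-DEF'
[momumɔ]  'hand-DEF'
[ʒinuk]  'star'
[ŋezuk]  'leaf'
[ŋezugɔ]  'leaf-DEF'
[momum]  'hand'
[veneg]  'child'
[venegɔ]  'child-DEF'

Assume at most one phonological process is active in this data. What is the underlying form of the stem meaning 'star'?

/ʒinuk/

The stem for 'star' ends in [g] in [ʒinugɔ] but [k] in [ʒinuk].
If /g/ were underlying and a rule turned it into [k] in isolation, 'child' would also alternate; but it has [g] in both [venegɔ] and [veneg].
Therefore /k/ is basic and [g] is derived by intervocalic voicing (voiceless stops become voiced between vowels).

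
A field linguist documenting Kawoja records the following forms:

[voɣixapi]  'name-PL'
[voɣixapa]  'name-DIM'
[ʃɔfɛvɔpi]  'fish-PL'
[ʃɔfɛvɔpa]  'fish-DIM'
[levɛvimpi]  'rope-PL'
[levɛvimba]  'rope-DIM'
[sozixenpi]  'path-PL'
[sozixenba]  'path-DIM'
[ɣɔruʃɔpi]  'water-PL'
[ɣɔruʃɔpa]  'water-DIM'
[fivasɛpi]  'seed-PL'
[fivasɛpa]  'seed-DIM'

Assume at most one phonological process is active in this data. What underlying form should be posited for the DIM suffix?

The DIM suffix surfaces as [-ba] and [-pa], depending on the final segment of the stem.
By contrast the PL suffix keeps its initial [p] throughout — that segment must be underlying.
So the underlying form is /-ba/, and voiced stops become voiceless after a vowel.

/-ba/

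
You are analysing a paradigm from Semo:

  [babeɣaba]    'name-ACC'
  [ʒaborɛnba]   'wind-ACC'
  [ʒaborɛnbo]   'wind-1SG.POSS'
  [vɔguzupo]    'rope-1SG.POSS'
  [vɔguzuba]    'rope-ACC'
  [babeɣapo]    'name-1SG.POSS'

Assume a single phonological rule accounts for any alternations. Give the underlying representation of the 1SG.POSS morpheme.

The 1SG.POSS morpheme has two allomorphs, [-bo] and [-po].
By contrast the ACC suffix keeps its initial [b] throughout — that segment must be underlying.
The 1SG.POSS suffix is therefore /-po/ underlyingly, with post-nasal voicing: voiceless stops become voiced after a nasal.

/-po/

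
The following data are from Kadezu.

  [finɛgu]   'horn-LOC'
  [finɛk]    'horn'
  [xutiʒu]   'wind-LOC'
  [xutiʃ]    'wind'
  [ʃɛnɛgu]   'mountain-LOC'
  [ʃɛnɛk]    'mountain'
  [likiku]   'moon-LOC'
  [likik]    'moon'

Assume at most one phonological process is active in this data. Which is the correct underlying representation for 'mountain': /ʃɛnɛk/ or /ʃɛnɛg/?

The stem for 'mountain' ends in [g] in [ʃɛnɛgu] but [k] in [ʃɛnɛk].
If /k/ were underlying and a rule turned it into [g] before the LOC suffix, 'moon' would also alternate; but it has [k] in both [likiku] and [likik].
The underlying segment must be /g/; voiced obstruents become voiceless word-finally, yielding [k] there.

/ʃɛnɛg/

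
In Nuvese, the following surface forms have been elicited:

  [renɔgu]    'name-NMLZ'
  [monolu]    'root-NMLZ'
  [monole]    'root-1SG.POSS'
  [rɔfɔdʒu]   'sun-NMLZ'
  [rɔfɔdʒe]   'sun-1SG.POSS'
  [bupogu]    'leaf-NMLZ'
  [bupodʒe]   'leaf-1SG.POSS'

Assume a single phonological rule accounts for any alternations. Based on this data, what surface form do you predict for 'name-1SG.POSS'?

[renɔdʒe]

The stem for 'leaf' ends in [g] in [bupogu] but [dʒ] in [bupodʒe].
Compare 'sun', with invariant [dʒ] in [rɔfɔdʒu] and [rɔfɔdʒe]: an analysis with underlying /dʒ/ and a rule producing [g] before the NMLZ suffix would wrongly predict alternation here too.
The underlying segment must be /g/; /g/ becomes palato-alveolar [dʒ] before a front vowel, yielding [dʒ] there.
The one attested form of 'name', [renɔgu], shows underlying /renɔg/. Applying the same rule before a front vowel gives [renɔdʒe].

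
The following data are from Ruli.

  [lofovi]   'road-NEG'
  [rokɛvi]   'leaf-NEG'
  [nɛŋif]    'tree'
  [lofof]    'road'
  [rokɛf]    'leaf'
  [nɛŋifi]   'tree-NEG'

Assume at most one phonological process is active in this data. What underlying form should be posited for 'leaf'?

/rokɛv/

The root 'leaf' surfaces as [rokɛf] and [rokɛvi], with a stem-final [f] ~ [v] alternation.
But 'tree' keeps [f] in both environments ([nɛŋif], [nɛŋifi]), so there is no rule changing /f/ to [v] before the NEG suffix.
So /v/ is underlying, and a rule of word-final obstruent devoicing — voiced obstruents become voiceless word-finally — gives [f].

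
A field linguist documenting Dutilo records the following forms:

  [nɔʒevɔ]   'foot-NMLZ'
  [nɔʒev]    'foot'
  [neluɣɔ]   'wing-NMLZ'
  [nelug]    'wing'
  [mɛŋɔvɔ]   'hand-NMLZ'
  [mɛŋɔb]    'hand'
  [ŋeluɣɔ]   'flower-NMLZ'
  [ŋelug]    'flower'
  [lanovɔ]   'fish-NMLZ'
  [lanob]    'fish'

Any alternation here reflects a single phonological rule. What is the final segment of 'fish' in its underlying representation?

The root 'fish' surfaces as [lanovɔ] and [lanob], with a stem-final [v] ~ [b] alternation.
But 'foot' keeps [v] in both environments ([nɔʒevɔ], [nɔʒev]), so there is no rule changing /v/ to [b] in isolation.
Therefore /b/ is basic and [v] is derived by intervocalic spirantization (voiced stops become fricatives between vowels).

/b/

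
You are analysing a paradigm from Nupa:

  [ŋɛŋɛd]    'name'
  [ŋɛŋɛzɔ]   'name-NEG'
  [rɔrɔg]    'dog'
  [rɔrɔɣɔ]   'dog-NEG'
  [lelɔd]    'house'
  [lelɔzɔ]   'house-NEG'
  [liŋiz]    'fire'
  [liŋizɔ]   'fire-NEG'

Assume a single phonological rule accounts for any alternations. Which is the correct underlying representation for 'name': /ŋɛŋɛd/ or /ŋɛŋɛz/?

The root 'name' surfaces as [ŋɛŋɛd] and [ŋɛŋɛzɔ], with a stem-final [d] ~ [z] alternation.
But 'fire' keeps [z] in both environments ([liŋiz], [liŋizɔ]), so there is no rule changing /z/ to [d] in isolation.
So /d/ is underlying, and a rule of intervocalic spirantization — voiced stops become fricatives between vowels — gives [z].

/ŋɛŋɛd/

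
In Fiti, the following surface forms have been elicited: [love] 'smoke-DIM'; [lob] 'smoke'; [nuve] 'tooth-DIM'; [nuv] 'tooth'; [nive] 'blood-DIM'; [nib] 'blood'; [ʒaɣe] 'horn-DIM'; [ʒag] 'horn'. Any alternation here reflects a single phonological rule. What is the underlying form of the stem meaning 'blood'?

/nib/

The root 'blood' surfaces as [nive] and [nib], with a stem-final [v] ~ [b] alternation.
The stem 'tooth' ([nuve], [nuv]) shows [v] unchanged in both environments, so [v] cannot be basic with [b] derived in isolation.
Therefore /b/ is basic and [v] is derived by intervocalic spirantization (voiced stops become fricatives between vowels).
Hence 'blood' is /nib/ underlyingly.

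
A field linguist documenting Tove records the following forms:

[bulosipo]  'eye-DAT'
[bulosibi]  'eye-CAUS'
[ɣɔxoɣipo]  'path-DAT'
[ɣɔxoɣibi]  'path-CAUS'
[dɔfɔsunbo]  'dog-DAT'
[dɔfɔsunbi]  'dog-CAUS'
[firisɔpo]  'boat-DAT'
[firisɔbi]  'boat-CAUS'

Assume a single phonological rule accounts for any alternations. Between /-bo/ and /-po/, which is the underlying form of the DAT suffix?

The DAT morpheme has two allomorphs, [-bo] and [-po].
The CAUS suffix, which begins with [b], is invariant after every stem; so [b] is not altered by any rule here.
So the underlying form is /-po/, and voiceless stops become voiced after a nasal.

/-po/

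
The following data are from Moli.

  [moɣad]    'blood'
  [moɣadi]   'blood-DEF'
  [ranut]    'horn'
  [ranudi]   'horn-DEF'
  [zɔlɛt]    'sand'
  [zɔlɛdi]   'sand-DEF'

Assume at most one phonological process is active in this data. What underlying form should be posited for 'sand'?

/zɔlɛt/

In [zɔlɛt] and [zɔlɛdi] the final segment of 'sand' alternates: [t] ~ [d].
If /d/ were underlying and a rule turned it into [t] in isolation, 'blood' would also alternate; but it has [d] in both [moɣad] and [moɣadi].
The alternation reflects intervocalic voicing: voiceless stops become voiced between vowels. /t/ is underlying.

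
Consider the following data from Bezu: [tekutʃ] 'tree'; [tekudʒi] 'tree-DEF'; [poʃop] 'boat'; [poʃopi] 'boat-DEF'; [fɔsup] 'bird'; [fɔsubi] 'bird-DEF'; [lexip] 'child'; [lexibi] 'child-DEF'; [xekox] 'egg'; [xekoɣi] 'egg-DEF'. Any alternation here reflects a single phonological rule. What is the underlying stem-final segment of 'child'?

/b/

In [lexip] and [lexibi] the final segment of 'child' alternates: [p] ~ [b].
The stem 'boat' ([poʃop], [poʃopi]) shows [p] unchanged in both environments, so [p] cannot be basic with [b] derived before the DEF suffix.
The alternation reflects word-final obstruent devoicing: voiced obstruents become voiceless word-finally. /b/ is underlying.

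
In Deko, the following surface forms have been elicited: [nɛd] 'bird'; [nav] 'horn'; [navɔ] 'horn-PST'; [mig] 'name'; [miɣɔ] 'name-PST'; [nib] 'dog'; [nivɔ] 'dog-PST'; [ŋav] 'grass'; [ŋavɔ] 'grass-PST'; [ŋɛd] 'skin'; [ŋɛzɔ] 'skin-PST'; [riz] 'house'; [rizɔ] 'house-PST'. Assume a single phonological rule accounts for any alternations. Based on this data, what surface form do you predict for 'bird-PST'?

[nɛzɔ]

The root 'skin' surfaces as [ŋɛd] and [ŋɛzɔ], with a stem-final [d] ~ [z] alternation.
The stem 'house' ([riz], [rizɔ]) shows [z] unchanged in both environments, so [z] cannot be basic with [d] derived in isolation.
The underlying segment must be /d/; voiced stops become fricatives between vowels, yielding [z] there.
From [nɛd] the stem 'bird' is /nɛd/; between vowels this yields [nɛzɔ].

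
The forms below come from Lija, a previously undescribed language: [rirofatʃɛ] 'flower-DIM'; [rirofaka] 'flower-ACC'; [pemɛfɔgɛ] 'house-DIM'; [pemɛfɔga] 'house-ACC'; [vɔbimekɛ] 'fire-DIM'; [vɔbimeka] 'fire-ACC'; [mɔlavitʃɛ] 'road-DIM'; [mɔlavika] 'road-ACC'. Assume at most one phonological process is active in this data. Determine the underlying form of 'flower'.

The root 'flower' surfaces as [rirofatʃɛ] and [rirofaka], with a stem-final [tʃ] ~ [k] alternation.
The stem 'fire' ([vɔbimekɛ], [vɔbimeka]) shows [k] unchanged in both environments, so [k] cannot be basic with [tʃ] derived before the DIM suffix.
Therefore /tʃ/ is basic and [k] is derived by depalatalization (palato-alveolar /tʃ/ becomes [k] when no front vowel follows).
So 'flower' = /rirofatʃ/.

/rirofatʃ/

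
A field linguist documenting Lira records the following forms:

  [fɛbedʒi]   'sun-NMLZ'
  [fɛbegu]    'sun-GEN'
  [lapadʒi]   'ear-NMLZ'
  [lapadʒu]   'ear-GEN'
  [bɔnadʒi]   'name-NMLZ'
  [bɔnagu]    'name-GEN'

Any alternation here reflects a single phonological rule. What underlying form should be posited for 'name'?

/bɔnag/

'name' shows [dʒ] ~ [g] at the end of the stem ([bɔnadʒi] vs [bɔnagu]).
The stem 'ear' ([lapadʒi], [lapadʒu]) shows [dʒ] unchanged in both environments, so [dʒ] cannot be basic with [g] derived before the GEN suffix.
The alternation reflects palatalization before a front vowel: /g/ becomes palato-alveolar [dʒ] before a front vowel. /g/ is underlying.
Hence 'name' is /bɔnag/ underlyingly.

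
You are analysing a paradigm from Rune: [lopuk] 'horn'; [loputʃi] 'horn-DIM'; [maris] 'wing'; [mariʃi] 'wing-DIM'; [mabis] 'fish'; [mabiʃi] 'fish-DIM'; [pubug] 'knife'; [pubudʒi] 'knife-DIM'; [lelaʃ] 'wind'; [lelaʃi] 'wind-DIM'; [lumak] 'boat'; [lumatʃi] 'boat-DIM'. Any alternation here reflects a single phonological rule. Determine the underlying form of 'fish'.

/mabis/

'fish' shows [s] ~ [ʃ] at the end of the stem ([mabis] vs [mabiʃi]).
If /ʃ/ were underlying and a rule turned it into [s] in isolation, 'wind' would also alternate; but it has [ʃ] in both [lelaʃ] and [lelaʃi].
The underlying segment must be /s/; /k/, /g/ and /s/ become palato-alveolar [tʃ], [dʒ] and [ʃ] before a front vowel, yielding [ʃ] there.
Hence 'fish' is /mabis/ underlyingly.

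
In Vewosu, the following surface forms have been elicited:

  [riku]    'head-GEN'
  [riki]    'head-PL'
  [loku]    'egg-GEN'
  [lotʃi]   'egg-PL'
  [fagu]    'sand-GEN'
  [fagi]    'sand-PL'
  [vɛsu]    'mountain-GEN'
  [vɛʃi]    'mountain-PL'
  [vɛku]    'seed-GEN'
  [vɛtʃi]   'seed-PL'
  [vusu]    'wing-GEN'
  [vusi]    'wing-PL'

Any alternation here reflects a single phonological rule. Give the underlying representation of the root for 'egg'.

/lotʃ/

The stem for 'egg' ends in [k] in [loku] but [tʃ] in [lotʃi].
Compare 'head', with invariant [k] in [riku] and [riki]: an analysis with underlying /k/ and a rule producing [tʃ] before the PL suffix would wrongly predict alternation here too.
So /tʃ/ is underlying, and a rule of depalatalization — palato-alveolar /tʃ/ and /ʃ/ become [k] and [s] when no front vowel follows — gives [k].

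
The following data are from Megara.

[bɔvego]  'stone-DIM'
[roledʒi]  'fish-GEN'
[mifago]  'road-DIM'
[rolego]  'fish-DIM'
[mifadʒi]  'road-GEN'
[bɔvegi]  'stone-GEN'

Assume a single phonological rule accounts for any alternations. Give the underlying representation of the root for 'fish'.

In [roledʒi] and [rolego] the final segment of 'fish' alternates: [dʒ] ~ [g].
Compare 'stone', with invariant [g] in [bɔvegi] and [bɔvego]: an analysis with underlying /g/ and a rule producing [dʒ] before the GEN suffix would wrongly predict alternation here too.
The alternation reflects depalatalization: palato-alveolar /dʒ/ becomes [g] when no front vowel follows. /dʒ/ is underlying.
So 'fish' = /roledʒ/.

/roledʒ/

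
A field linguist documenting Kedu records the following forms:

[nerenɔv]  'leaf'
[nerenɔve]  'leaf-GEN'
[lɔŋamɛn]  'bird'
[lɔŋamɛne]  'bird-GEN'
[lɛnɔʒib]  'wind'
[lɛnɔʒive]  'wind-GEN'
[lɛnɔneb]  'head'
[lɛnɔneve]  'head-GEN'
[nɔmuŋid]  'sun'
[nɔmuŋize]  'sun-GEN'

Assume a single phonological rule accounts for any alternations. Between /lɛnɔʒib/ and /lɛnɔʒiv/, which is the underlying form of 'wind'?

The root 'wind' surfaces as [lɛnɔʒib] and [lɛnɔʒive], with a stem-final [b] ~ [v] alternation.
If /v/ were underlying and a rule turned it into [b] in isolation, 'leaf' would also alternate; but it has [v] in both [nerenɔv] and [nerenɔve].
So /b/ is underlying, and a rule of intervocalic spirantization — voiced stops become fricatives between vowels — gives [v].

/lɛnɔʒib/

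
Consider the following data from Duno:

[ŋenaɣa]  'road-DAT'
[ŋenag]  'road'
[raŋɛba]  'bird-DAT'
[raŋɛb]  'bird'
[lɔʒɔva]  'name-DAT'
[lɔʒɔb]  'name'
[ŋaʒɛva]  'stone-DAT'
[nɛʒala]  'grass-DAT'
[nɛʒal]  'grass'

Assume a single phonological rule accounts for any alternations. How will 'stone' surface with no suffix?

In [lɔʒɔva] and [lɔʒɔb] the final segment of 'name' alternates: [v] ~ [b].
If /b/ were underlying and a rule turned it into [v] before the DAT suffix, 'bird' would also alternate; but it has [b] in both [raŋɛba] and [raŋɛb].
The underlying segment must be /v/; voiced fricatives become stops word-finally, yielding [b] there.
The one attested form of 'stone', [ŋaʒɛva], shows underlying /ŋaʒɛv/. Applying the same rule word-finally gives [ŋaʒɛb].

[ŋaʒɛb]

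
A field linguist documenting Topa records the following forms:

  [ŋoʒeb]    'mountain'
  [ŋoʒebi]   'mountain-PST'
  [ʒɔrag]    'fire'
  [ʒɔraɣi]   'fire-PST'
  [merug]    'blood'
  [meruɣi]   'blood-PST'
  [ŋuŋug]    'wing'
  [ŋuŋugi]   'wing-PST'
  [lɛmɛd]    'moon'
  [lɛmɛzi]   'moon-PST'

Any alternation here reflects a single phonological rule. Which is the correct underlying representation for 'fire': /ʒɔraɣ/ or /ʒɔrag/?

/ʒɔraɣ/

The stem for 'fire' ends in [g] in [ʒɔrag] but [ɣ] in [ʒɔraɣi].
But 'wing' keeps [g] in both environments ([ŋuŋug], [ŋuŋugi]), so there is no rule changing /g/ to [ɣ] before the PST suffix.
Therefore /ɣ/ is basic and [g] is derived by word-final hardening (voiced fricatives become stops word-finally).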